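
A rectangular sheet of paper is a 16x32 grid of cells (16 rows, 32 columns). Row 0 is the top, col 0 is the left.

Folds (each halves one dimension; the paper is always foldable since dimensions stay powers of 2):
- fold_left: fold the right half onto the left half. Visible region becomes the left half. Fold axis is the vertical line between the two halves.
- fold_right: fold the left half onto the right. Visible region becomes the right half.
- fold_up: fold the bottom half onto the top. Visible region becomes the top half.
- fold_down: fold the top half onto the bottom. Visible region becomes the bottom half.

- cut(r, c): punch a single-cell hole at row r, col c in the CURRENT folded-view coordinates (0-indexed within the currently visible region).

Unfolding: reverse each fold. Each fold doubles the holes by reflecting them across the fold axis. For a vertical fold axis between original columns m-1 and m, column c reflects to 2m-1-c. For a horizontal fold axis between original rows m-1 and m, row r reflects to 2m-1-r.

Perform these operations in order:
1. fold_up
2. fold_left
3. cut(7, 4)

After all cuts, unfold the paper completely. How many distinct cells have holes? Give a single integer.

Answer: 4

Derivation:
Op 1 fold_up: fold axis h@8; visible region now rows[0,8) x cols[0,32) = 8x32
Op 2 fold_left: fold axis v@16; visible region now rows[0,8) x cols[0,16) = 8x16
Op 3 cut(7, 4): punch at orig (7,4); cuts so far [(7, 4)]; region rows[0,8) x cols[0,16) = 8x16
Unfold 1 (reflect across v@16): 2 holes -> [(7, 4), (7, 27)]
Unfold 2 (reflect across h@8): 4 holes -> [(7, 4), (7, 27), (8, 4), (8, 27)]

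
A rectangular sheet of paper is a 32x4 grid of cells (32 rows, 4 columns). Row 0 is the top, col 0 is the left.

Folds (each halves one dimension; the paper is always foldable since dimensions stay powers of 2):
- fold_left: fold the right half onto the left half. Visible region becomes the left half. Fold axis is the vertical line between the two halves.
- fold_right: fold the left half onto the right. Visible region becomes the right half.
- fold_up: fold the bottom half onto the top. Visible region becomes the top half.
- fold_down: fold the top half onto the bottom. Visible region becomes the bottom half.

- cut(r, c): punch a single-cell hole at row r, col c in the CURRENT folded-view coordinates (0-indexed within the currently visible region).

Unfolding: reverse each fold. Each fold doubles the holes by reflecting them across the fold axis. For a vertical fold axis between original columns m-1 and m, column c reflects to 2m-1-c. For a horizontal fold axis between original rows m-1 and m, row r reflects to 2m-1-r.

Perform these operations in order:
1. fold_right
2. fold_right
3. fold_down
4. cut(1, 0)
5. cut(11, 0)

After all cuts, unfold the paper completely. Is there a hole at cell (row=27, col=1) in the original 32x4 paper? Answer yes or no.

Op 1 fold_right: fold axis v@2; visible region now rows[0,32) x cols[2,4) = 32x2
Op 2 fold_right: fold axis v@3; visible region now rows[0,32) x cols[3,4) = 32x1
Op 3 fold_down: fold axis h@16; visible region now rows[16,32) x cols[3,4) = 16x1
Op 4 cut(1, 0): punch at orig (17,3); cuts so far [(17, 3)]; region rows[16,32) x cols[3,4) = 16x1
Op 5 cut(11, 0): punch at orig (27,3); cuts so far [(17, 3), (27, 3)]; region rows[16,32) x cols[3,4) = 16x1
Unfold 1 (reflect across h@16): 4 holes -> [(4, 3), (14, 3), (17, 3), (27, 3)]
Unfold 2 (reflect across v@3): 8 holes -> [(4, 2), (4, 3), (14, 2), (14, 3), (17, 2), (17, 3), (27, 2), (27, 3)]
Unfold 3 (reflect across v@2): 16 holes -> [(4, 0), (4, 1), (4, 2), (4, 3), (14, 0), (14, 1), (14, 2), (14, 3), (17, 0), (17, 1), (17, 2), (17, 3), (27, 0), (27, 1), (27, 2), (27, 3)]
Holes: [(4, 0), (4, 1), (4, 2), (4, 3), (14, 0), (14, 1), (14, 2), (14, 3), (17, 0), (17, 1), (17, 2), (17, 3), (27, 0), (27, 1), (27, 2), (27, 3)]

Answer: yes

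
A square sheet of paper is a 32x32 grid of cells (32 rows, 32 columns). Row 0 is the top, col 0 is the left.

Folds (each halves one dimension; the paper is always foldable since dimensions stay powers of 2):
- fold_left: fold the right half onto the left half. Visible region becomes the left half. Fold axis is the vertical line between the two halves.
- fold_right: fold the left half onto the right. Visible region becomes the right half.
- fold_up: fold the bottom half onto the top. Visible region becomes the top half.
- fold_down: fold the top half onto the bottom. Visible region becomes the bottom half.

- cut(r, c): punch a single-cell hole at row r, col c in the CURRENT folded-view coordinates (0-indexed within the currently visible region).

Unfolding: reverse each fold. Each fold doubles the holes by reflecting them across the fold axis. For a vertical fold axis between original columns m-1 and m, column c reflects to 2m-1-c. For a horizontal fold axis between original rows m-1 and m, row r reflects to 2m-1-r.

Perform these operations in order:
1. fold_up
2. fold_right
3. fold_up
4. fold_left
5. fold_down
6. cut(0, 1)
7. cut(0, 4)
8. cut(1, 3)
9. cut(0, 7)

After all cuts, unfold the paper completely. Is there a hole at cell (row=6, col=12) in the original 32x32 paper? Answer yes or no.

Answer: no

Derivation:
Op 1 fold_up: fold axis h@16; visible region now rows[0,16) x cols[0,32) = 16x32
Op 2 fold_right: fold axis v@16; visible region now rows[0,16) x cols[16,32) = 16x16
Op 3 fold_up: fold axis h@8; visible region now rows[0,8) x cols[16,32) = 8x16
Op 4 fold_left: fold axis v@24; visible region now rows[0,8) x cols[16,24) = 8x8
Op 5 fold_down: fold axis h@4; visible region now rows[4,8) x cols[16,24) = 4x8
Op 6 cut(0, 1): punch at orig (4,17); cuts so far [(4, 17)]; region rows[4,8) x cols[16,24) = 4x8
Op 7 cut(0, 4): punch at orig (4,20); cuts so far [(4, 17), (4, 20)]; region rows[4,8) x cols[16,24) = 4x8
Op 8 cut(1, 3): punch at orig (5,19); cuts so far [(4, 17), (4, 20), (5, 19)]; region rows[4,8) x cols[16,24) = 4x8
Op 9 cut(0, 7): punch at orig (4,23); cuts so far [(4, 17), (4, 20), (4, 23), (5, 19)]; region rows[4,8) x cols[16,24) = 4x8
Unfold 1 (reflect across h@4): 8 holes -> [(2, 19), (3, 17), (3, 20), (3, 23), (4, 17), (4, 20), (4, 23), (5, 19)]
Unfold 2 (reflect across v@24): 16 holes -> [(2, 19), (2, 28), (3, 17), (3, 20), (3, 23), (3, 24), (3, 27), (3, 30), (4, 17), (4, 20), (4, 23), (4, 24), (4, 27), (4, 30), (5, 19), (5, 28)]
Unfold 3 (reflect across h@8): 32 holes -> [(2, 19), (2, 28), (3, 17), (3, 20), (3, 23), (3, 24), (3, 27), (3, 30), (4, 17), (4, 20), (4, 23), (4, 24), (4, 27), (4, 30), (5, 19), (5, 28), (10, 19), (10, 28), (11, 17), (11, 20), (11, 23), (11, 24), (11, 27), (11, 30), (12, 17), (12, 20), (12, 23), (12, 24), (12, 27), (12, 30), (13, 19), (13, 28)]
Unfold 4 (reflect across v@16): 64 holes -> [(2, 3), (2, 12), (2, 19), (2, 28), (3, 1), (3, 4), (3, 7), (3, 8), (3, 11), (3, 14), (3, 17), (3, 20), (3, 23), (3, 24), (3, 27), (3, 30), (4, 1), (4, 4), (4, 7), (4, 8), (4, 11), (4, 14), (4, 17), (4, 20), (4, 23), (4, 24), (4, 27), (4, 30), (5, 3), (5, 12), (5, 19), (5, 28), (10, 3), (10, 12), (10, 19), (10, 28), (11, 1), (11, 4), (11, 7), (11, 8), (11, 11), (11, 14), (11, 17), (11, 20), (11, 23), (11, 24), (11, 27), (11, 30), (12, 1), (12, 4), (12, 7), (12, 8), (12, 11), (12, 14), (12, 17), (12, 20), (12, 23), (12, 24), (12, 27), (12, 30), (13, 3), (13, 12), (13, 19), (13, 28)]
Unfold 5 (reflect across h@16): 128 holes -> [(2, 3), (2, 12), (2, 19), (2, 28), (3, 1), (3, 4), (3, 7), (3, 8), (3, 11), (3, 14), (3, 17), (3, 20), (3, 23), (3, 24), (3, 27), (3, 30), (4, 1), (4, 4), (4, 7), (4, 8), (4, 11), (4, 14), (4, 17), (4, 20), (4, 23), (4, 24), (4, 27), (4, 30), (5, 3), (5, 12), (5, 19), (5, 28), (10, 3), (10, 12), (10, 19), (10, 28), (11, 1), (11, 4), (11, 7), (11, 8), (11, 11), (11, 14), (11, 17), (11, 20), (11, 23), (11, 24), (11, 27), (11, 30), (12, 1), (12, 4), (12, 7), (12, 8), (12, 11), (12, 14), (12, 17), (12, 20), (12, 23), (12, 24), (12, 27), (12, 30), (13, 3), (13, 12), (13, 19), (13, 28), (18, 3), (18, 12), (18, 19), (18, 28), (19, 1), (19, 4), (19, 7), (19, 8), (19, 11), (19, 14), (19, 17), (19, 20), (19, 23), (19, 24), (19, 27), (19, 30), (20, 1), (20, 4), (20, 7), (20, 8), (20, 11), (20, 14), (20, 17), (20, 20), (20, 23), (20, 24), (20, 27), (20, 30), (21, 3), (21, 12), (21, 19), (21, 28), (26, 3), (26, 12), (26, 19), (26, 28), (27, 1), (27, 4), (27, 7), (27, 8), (27, 11), (27, 14), (27, 17), (27, 20), (27, 23), (27, 24), (27, 27), (27, 30), (28, 1), (28, 4), (28, 7), (28, 8), (28, 11), (28, 14), (28, 17), (28, 20), (28, 23), (28, 24), (28, 27), (28, 30), (29, 3), (29, 12), (29, 19), (29, 28)]
Holes: [(2, 3), (2, 12), (2, 19), (2, 28), (3, 1), (3, 4), (3, 7), (3, 8), (3, 11), (3, 14), (3, 17), (3, 20), (3, 23), (3, 24), (3, 27), (3, 30), (4, 1), (4, 4), (4, 7), (4, 8), (4, 11), (4, 14), (4, 17), (4, 20), (4, 23), (4, 24), (4, 27), (4, 30), (5, 3), (5, 12), (5, 19), (5, 28), (10, 3), (10, 12), (10, 19), (10, 28), (11, 1), (11, 4), (11, 7), (11, 8), (11, 11), (11, 14), (11, 17), (11, 20), (11, 23), (11, 24), (11, 27), (11, 30), (12, 1), (12, 4), (12, 7), (12, 8), (12, 11), (12, 14), (12, 17), (12, 20), (12, 23), (12, 24), (12, 27), (12, 30), (13, 3), (13, 12), (13, 19), (13, 28), (18, 3), (18, 12), (18, 19), (18, 28), (19, 1), (19, 4), (19, 7), (19, 8), (19, 11), (19, 14), (19, 17), (19, 20), (19, 23), (19, 24), (19, 27), (19, 30), (20, 1), (20, 4), (20, 7), (20, 8), (20, 11), (20, 14), (20, 17), (20, 20), (20, 23), (20, 24), (20, 27), (20, 30), (21, 3), (21, 12), (21, 19), (21, 28), (26, 3), (26, 12), (26, 19), (26, 28), (27, 1), (27, 4), (27, 7), (27, 8), (27, 11), (27, 14), (27, 17), (27, 20), (27, 23), (27, 24), (27, 27), (27, 30), (28, 1), (28, 4), (28, 7), (28, 8), (28, 11), (28, 14), (28, 17), (28, 20), (28, 23), (28, 24), (28, 27), (28, 30), (29, 3), (29, 12), (29, 19), (29, 28)]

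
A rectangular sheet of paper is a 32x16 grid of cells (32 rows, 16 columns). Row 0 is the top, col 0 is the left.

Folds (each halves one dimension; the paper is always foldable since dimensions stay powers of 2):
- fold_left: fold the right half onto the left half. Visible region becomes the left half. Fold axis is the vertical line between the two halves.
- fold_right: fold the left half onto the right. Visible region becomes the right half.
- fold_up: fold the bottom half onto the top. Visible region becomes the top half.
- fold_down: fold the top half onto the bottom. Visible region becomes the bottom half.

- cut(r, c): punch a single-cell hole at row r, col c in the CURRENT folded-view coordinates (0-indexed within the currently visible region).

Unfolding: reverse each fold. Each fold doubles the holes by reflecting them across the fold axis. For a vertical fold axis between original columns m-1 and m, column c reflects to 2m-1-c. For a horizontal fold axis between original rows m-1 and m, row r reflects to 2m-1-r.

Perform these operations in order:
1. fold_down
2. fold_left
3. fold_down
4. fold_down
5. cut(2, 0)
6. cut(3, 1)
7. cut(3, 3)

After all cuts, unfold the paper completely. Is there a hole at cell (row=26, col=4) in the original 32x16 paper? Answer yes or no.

Answer: no

Derivation:
Op 1 fold_down: fold axis h@16; visible region now rows[16,32) x cols[0,16) = 16x16
Op 2 fold_left: fold axis v@8; visible region now rows[16,32) x cols[0,8) = 16x8
Op 3 fold_down: fold axis h@24; visible region now rows[24,32) x cols[0,8) = 8x8
Op 4 fold_down: fold axis h@28; visible region now rows[28,32) x cols[0,8) = 4x8
Op 5 cut(2, 0): punch at orig (30,0); cuts so far [(30, 0)]; region rows[28,32) x cols[0,8) = 4x8
Op 6 cut(3, 1): punch at orig (31,1); cuts so far [(30, 0), (31, 1)]; region rows[28,32) x cols[0,8) = 4x8
Op 7 cut(3, 3): punch at orig (31,3); cuts so far [(30, 0), (31, 1), (31, 3)]; region rows[28,32) x cols[0,8) = 4x8
Unfold 1 (reflect across h@28): 6 holes -> [(24, 1), (24, 3), (25, 0), (30, 0), (31, 1), (31, 3)]
Unfold 2 (reflect across h@24): 12 holes -> [(16, 1), (16, 3), (17, 0), (22, 0), (23, 1), (23, 3), (24, 1), (24, 3), (25, 0), (30, 0), (31, 1), (31, 3)]
Unfold 3 (reflect across v@8): 24 holes -> [(16, 1), (16, 3), (16, 12), (16, 14), (17, 0), (17, 15), (22, 0), (22, 15), (23, 1), (23, 3), (23, 12), (23, 14), (24, 1), (24, 3), (24, 12), (24, 14), (25, 0), (25, 15), (30, 0), (30, 15), (31, 1), (31, 3), (31, 12), (31, 14)]
Unfold 4 (reflect across h@16): 48 holes -> [(0, 1), (0, 3), (0, 12), (0, 14), (1, 0), (1, 15), (6, 0), (6, 15), (7, 1), (7, 3), (7, 12), (7, 14), (8, 1), (8, 3), (8, 12), (8, 14), (9, 0), (9, 15), (14, 0), (14, 15), (15, 1), (15, 3), (15, 12), (15, 14), (16, 1), (16, 3), (16, 12), (16, 14), (17, 0), (17, 15), (22, 0), (22, 15), (23, 1), (23, 3), (23, 12), (23, 14), (24, 1), (24, 3), (24, 12), (24, 14), (25, 0), (25, 15), (30, 0), (30, 15), (31, 1), (31, 3), (31, 12), (31, 14)]
Holes: [(0, 1), (0, 3), (0, 12), (0, 14), (1, 0), (1, 15), (6, 0), (6, 15), (7, 1), (7, 3), (7, 12), (7, 14), (8, 1), (8, 3), (8, 12), (8, 14), (9, 0), (9, 15), (14, 0), (14, 15), (15, 1), (15, 3), (15, 12), (15, 14), (16, 1), (16, 3), (16, 12), (16, 14), (17, 0), (17, 15), (22, 0), (22, 15), (23, 1), (23, 3), (23, 12), (23, 14), (24, 1), (24, 3), (24, 12), (24, 14), (25, 0), (25, 15), (30, 0), (30, 15), (31, 1), (31, 3), (31, 12), (31, 14)]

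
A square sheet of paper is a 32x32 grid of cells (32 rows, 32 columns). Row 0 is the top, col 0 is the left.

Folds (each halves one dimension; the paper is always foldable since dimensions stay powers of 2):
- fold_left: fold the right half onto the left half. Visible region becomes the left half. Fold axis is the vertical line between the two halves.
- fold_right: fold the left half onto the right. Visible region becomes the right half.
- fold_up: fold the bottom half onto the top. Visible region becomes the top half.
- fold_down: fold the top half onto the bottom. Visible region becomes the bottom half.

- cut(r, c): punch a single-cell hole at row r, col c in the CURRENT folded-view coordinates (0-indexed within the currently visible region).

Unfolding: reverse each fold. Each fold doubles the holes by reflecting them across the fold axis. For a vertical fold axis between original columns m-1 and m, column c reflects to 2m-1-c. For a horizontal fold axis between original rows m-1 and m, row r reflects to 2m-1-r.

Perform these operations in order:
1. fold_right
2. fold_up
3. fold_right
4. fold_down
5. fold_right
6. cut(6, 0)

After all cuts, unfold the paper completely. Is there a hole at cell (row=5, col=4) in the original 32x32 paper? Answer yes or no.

Op 1 fold_right: fold axis v@16; visible region now rows[0,32) x cols[16,32) = 32x16
Op 2 fold_up: fold axis h@16; visible region now rows[0,16) x cols[16,32) = 16x16
Op 3 fold_right: fold axis v@24; visible region now rows[0,16) x cols[24,32) = 16x8
Op 4 fold_down: fold axis h@8; visible region now rows[8,16) x cols[24,32) = 8x8
Op 5 fold_right: fold axis v@28; visible region now rows[8,16) x cols[28,32) = 8x4
Op 6 cut(6, 0): punch at orig (14,28); cuts so far [(14, 28)]; region rows[8,16) x cols[28,32) = 8x4
Unfold 1 (reflect across v@28): 2 holes -> [(14, 27), (14, 28)]
Unfold 2 (reflect across h@8): 4 holes -> [(1, 27), (1, 28), (14, 27), (14, 28)]
Unfold 3 (reflect across v@24): 8 holes -> [(1, 19), (1, 20), (1, 27), (1, 28), (14, 19), (14, 20), (14, 27), (14, 28)]
Unfold 4 (reflect across h@16): 16 holes -> [(1, 19), (1, 20), (1, 27), (1, 28), (14, 19), (14, 20), (14, 27), (14, 28), (17, 19), (17, 20), (17, 27), (17, 28), (30, 19), (30, 20), (30, 27), (30, 28)]
Unfold 5 (reflect across v@16): 32 holes -> [(1, 3), (1, 4), (1, 11), (1, 12), (1, 19), (1, 20), (1, 27), (1, 28), (14, 3), (14, 4), (14, 11), (14, 12), (14, 19), (14, 20), (14, 27), (14, 28), (17, 3), (17, 4), (17, 11), (17, 12), (17, 19), (17, 20), (17, 27), (17, 28), (30, 3), (30, 4), (30, 11), (30, 12), (30, 19), (30, 20), (30, 27), (30, 28)]
Holes: [(1, 3), (1, 4), (1, 11), (1, 12), (1, 19), (1, 20), (1, 27), (1, 28), (14, 3), (14, 4), (14, 11), (14, 12), (14, 19), (14, 20), (14, 27), (14, 28), (17, 3), (17, 4), (17, 11), (17, 12), (17, 19), (17, 20), (17, 27), (17, 28), (30, 3), (30, 4), (30, 11), (30, 12), (30, 19), (30, 20), (30, 27), (30, 28)]

Answer: no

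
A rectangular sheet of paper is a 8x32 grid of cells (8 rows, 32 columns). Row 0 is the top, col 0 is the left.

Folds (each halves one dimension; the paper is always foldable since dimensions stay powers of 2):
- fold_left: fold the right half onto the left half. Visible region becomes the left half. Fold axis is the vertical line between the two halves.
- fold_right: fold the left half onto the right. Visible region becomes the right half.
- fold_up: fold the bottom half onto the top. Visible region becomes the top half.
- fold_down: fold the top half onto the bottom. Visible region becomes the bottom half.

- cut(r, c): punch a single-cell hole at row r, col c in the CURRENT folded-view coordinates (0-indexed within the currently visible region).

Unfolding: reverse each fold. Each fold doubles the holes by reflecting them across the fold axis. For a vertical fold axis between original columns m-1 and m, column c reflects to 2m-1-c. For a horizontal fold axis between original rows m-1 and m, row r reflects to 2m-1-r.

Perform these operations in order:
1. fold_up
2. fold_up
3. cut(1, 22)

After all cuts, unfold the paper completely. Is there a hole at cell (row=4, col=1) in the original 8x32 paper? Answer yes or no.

Op 1 fold_up: fold axis h@4; visible region now rows[0,4) x cols[0,32) = 4x32
Op 2 fold_up: fold axis h@2; visible region now rows[0,2) x cols[0,32) = 2x32
Op 3 cut(1, 22): punch at orig (1,22); cuts so far [(1, 22)]; region rows[0,2) x cols[0,32) = 2x32
Unfold 1 (reflect across h@2): 2 holes -> [(1, 22), (2, 22)]
Unfold 2 (reflect across h@4): 4 holes -> [(1, 22), (2, 22), (5, 22), (6, 22)]
Holes: [(1, 22), (2, 22), (5, 22), (6, 22)]

Answer: no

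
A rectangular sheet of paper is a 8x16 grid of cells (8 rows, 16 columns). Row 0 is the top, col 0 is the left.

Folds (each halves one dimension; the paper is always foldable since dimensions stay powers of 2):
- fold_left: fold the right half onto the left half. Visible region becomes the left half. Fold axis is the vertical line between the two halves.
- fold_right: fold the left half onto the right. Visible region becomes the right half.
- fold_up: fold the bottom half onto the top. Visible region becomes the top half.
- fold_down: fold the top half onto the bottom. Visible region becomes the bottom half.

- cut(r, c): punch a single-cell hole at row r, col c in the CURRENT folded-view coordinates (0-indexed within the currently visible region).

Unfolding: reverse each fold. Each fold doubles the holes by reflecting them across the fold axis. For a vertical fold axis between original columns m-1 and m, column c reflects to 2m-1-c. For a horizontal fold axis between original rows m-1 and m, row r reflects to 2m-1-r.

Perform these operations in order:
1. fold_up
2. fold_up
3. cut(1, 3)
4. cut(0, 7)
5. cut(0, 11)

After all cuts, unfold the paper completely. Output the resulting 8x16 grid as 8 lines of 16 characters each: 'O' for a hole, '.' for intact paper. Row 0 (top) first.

Op 1 fold_up: fold axis h@4; visible region now rows[0,4) x cols[0,16) = 4x16
Op 2 fold_up: fold axis h@2; visible region now rows[0,2) x cols[0,16) = 2x16
Op 3 cut(1, 3): punch at orig (1,3); cuts so far [(1, 3)]; region rows[0,2) x cols[0,16) = 2x16
Op 4 cut(0, 7): punch at orig (0,7); cuts so far [(0, 7), (1, 3)]; region rows[0,2) x cols[0,16) = 2x16
Op 5 cut(0, 11): punch at orig (0,11); cuts so far [(0, 7), (0, 11), (1, 3)]; region rows[0,2) x cols[0,16) = 2x16
Unfold 1 (reflect across h@2): 6 holes -> [(0, 7), (0, 11), (1, 3), (2, 3), (3, 7), (3, 11)]
Unfold 2 (reflect across h@4): 12 holes -> [(0, 7), (0, 11), (1, 3), (2, 3), (3, 7), (3, 11), (4, 7), (4, 11), (5, 3), (6, 3), (7, 7), (7, 11)]

Answer: .......O...O....
...O............
...O............
.......O...O....
.......O...O....
...O............
...O............
.......O...O....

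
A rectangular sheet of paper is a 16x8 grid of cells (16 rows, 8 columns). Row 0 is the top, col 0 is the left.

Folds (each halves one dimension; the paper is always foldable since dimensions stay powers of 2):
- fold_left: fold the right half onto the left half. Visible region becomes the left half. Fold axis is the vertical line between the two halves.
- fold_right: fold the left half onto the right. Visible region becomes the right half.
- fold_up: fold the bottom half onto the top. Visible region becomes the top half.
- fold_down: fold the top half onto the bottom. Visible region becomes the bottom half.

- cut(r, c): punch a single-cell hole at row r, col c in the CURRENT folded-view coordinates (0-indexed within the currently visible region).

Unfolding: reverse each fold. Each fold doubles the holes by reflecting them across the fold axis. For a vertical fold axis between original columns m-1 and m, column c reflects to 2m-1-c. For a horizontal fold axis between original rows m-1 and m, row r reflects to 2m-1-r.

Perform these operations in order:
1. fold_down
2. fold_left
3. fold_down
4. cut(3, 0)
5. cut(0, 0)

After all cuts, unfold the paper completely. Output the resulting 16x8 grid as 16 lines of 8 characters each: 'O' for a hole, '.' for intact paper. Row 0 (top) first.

Answer: O......O
........
........
O......O
O......O
........
........
O......O
O......O
........
........
O......O
O......O
........
........
O......O

Derivation:
Op 1 fold_down: fold axis h@8; visible region now rows[8,16) x cols[0,8) = 8x8
Op 2 fold_left: fold axis v@4; visible region now rows[8,16) x cols[0,4) = 8x4
Op 3 fold_down: fold axis h@12; visible region now rows[12,16) x cols[0,4) = 4x4
Op 4 cut(3, 0): punch at orig (15,0); cuts so far [(15, 0)]; region rows[12,16) x cols[0,4) = 4x4
Op 5 cut(0, 0): punch at orig (12,0); cuts so far [(12, 0), (15, 0)]; region rows[12,16) x cols[0,4) = 4x4
Unfold 1 (reflect across h@12): 4 holes -> [(8, 0), (11, 0), (12, 0), (15, 0)]
Unfold 2 (reflect across v@4): 8 holes -> [(8, 0), (8, 7), (11, 0), (11, 7), (12, 0), (12, 7), (15, 0), (15, 7)]
Unfold 3 (reflect across h@8): 16 holes -> [(0, 0), (0, 7), (3, 0), (3, 7), (4, 0), (4, 7), (7, 0), (7, 7), (8, 0), (8, 7), (11, 0), (11, 7), (12, 0), (12, 7), (15, 0), (15, 7)]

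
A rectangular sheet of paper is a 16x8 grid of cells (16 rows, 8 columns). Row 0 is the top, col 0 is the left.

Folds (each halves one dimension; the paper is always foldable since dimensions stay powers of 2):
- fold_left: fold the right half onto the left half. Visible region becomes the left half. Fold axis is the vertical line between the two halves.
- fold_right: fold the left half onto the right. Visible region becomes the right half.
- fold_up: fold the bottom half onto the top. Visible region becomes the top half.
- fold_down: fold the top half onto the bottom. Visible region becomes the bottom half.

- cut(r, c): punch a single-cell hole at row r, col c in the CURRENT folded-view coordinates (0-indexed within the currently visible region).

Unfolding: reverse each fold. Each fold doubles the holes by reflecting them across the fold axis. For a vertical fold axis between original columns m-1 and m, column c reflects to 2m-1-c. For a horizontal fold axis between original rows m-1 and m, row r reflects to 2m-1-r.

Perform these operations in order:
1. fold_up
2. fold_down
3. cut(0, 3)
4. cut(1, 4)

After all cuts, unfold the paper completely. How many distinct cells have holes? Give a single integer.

Answer: 8

Derivation:
Op 1 fold_up: fold axis h@8; visible region now rows[0,8) x cols[0,8) = 8x8
Op 2 fold_down: fold axis h@4; visible region now rows[4,8) x cols[0,8) = 4x8
Op 3 cut(0, 3): punch at orig (4,3); cuts so far [(4, 3)]; region rows[4,8) x cols[0,8) = 4x8
Op 4 cut(1, 4): punch at orig (5,4); cuts so far [(4, 3), (5, 4)]; region rows[4,8) x cols[0,8) = 4x8
Unfold 1 (reflect across h@4): 4 holes -> [(2, 4), (3, 3), (4, 3), (5, 4)]
Unfold 2 (reflect across h@8): 8 holes -> [(2, 4), (3, 3), (4, 3), (5, 4), (10, 4), (11, 3), (12, 3), (13, 4)]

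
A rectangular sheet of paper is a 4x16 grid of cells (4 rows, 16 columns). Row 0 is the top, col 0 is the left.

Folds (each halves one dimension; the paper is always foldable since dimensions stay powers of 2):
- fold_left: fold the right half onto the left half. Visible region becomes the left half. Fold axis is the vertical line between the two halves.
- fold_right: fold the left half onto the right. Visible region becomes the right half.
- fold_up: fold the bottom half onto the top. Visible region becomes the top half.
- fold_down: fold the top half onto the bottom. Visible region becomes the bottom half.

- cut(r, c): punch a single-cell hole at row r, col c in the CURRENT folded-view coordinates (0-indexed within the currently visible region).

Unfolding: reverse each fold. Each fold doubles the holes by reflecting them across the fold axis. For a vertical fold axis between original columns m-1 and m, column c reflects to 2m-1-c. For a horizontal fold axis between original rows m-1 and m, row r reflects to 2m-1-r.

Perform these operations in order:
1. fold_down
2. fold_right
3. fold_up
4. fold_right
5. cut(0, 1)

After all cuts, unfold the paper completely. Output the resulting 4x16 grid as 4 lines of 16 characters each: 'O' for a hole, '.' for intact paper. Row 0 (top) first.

Answer: ..O..O....O..O..
..O..O....O..O..
..O..O....O..O..
..O..O....O..O..

Derivation:
Op 1 fold_down: fold axis h@2; visible region now rows[2,4) x cols[0,16) = 2x16
Op 2 fold_right: fold axis v@8; visible region now rows[2,4) x cols[8,16) = 2x8
Op 3 fold_up: fold axis h@3; visible region now rows[2,3) x cols[8,16) = 1x8
Op 4 fold_right: fold axis v@12; visible region now rows[2,3) x cols[12,16) = 1x4
Op 5 cut(0, 1): punch at orig (2,13); cuts so far [(2, 13)]; region rows[2,3) x cols[12,16) = 1x4
Unfold 1 (reflect across v@12): 2 holes -> [(2, 10), (2, 13)]
Unfold 2 (reflect across h@3): 4 holes -> [(2, 10), (2, 13), (3, 10), (3, 13)]
Unfold 3 (reflect across v@8): 8 holes -> [(2, 2), (2, 5), (2, 10), (2, 13), (3, 2), (3, 5), (3, 10), (3, 13)]
Unfold 4 (reflect across h@2): 16 holes -> [(0, 2), (0, 5), (0, 10), (0, 13), (1, 2), (1, 5), (1, 10), (1, 13), (2, 2), (2, 5), (2, 10), (2, 13), (3, 2), (3, 5), (3, 10), (3, 13)]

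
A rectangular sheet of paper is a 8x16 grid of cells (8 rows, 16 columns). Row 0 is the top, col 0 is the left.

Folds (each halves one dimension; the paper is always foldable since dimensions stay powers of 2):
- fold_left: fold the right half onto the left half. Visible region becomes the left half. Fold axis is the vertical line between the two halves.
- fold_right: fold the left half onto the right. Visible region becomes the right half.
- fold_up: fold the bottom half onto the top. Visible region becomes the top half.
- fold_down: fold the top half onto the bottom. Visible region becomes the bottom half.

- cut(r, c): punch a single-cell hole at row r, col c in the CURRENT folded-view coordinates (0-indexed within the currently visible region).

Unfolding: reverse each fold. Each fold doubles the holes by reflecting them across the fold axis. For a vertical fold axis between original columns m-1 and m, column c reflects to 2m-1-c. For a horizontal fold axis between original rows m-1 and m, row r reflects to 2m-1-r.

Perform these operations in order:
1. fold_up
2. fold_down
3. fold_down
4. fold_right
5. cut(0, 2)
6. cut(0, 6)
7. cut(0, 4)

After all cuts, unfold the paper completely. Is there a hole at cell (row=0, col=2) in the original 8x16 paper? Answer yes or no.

Op 1 fold_up: fold axis h@4; visible region now rows[0,4) x cols[0,16) = 4x16
Op 2 fold_down: fold axis h@2; visible region now rows[2,4) x cols[0,16) = 2x16
Op 3 fold_down: fold axis h@3; visible region now rows[3,4) x cols[0,16) = 1x16
Op 4 fold_right: fold axis v@8; visible region now rows[3,4) x cols[8,16) = 1x8
Op 5 cut(0, 2): punch at orig (3,10); cuts so far [(3, 10)]; region rows[3,4) x cols[8,16) = 1x8
Op 6 cut(0, 6): punch at orig (3,14); cuts so far [(3, 10), (3, 14)]; region rows[3,4) x cols[8,16) = 1x8
Op 7 cut(0, 4): punch at orig (3,12); cuts so far [(3, 10), (3, 12), (3, 14)]; region rows[3,4) x cols[8,16) = 1x8
Unfold 1 (reflect across v@8): 6 holes -> [(3, 1), (3, 3), (3, 5), (3, 10), (3, 12), (3, 14)]
Unfold 2 (reflect across h@3): 12 holes -> [(2, 1), (2, 3), (2, 5), (2, 10), (2, 12), (2, 14), (3, 1), (3, 3), (3, 5), (3, 10), (3, 12), (3, 14)]
Unfold 3 (reflect across h@2): 24 holes -> [(0, 1), (0, 3), (0, 5), (0, 10), (0, 12), (0, 14), (1, 1), (1, 3), (1, 5), (1, 10), (1, 12), (1, 14), (2, 1), (2, 3), (2, 5), (2, 10), (2, 12), (2, 14), (3, 1), (3, 3), (3, 5), (3, 10), (3, 12), (3, 14)]
Unfold 4 (reflect across h@4): 48 holes -> [(0, 1), (0, 3), (0, 5), (0, 10), (0, 12), (0, 14), (1, 1), (1, 3), (1, 5), (1, 10), (1, 12), (1, 14), (2, 1), (2, 3), (2, 5), (2, 10), (2, 12), (2, 14), (3, 1), (3, 3), (3, 5), (3, 10), (3, 12), (3, 14), (4, 1), (4, 3), (4, 5), (4, 10), (4, 12), (4, 14), (5, 1), (5, 3), (5, 5), (5, 10), (5, 12), (5, 14), (6, 1), (6, 3), (6, 5), (6, 10), (6, 12), (6, 14), (7, 1), (7, 3), (7, 5), (7, 10), (7, 12), (7, 14)]
Holes: [(0, 1), (0, 3), (0, 5), (0, 10), (0, 12), (0, 14), (1, 1), (1, 3), (1, 5), (1, 10), (1, 12), (1, 14), (2, 1), (2, 3), (2, 5), (2, 10), (2, 12), (2, 14), (3, 1), (3, 3), (3, 5), (3, 10), (3, 12), (3, 14), (4, 1), (4, 3), (4, 5), (4, 10), (4, 12), (4, 14), (5, 1), (5, 3), (5, 5), (5, 10), (5, 12), (5, 14), (6, 1), (6, 3), (6, 5), (6, 10), (6, 12), (6, 14), (7, 1), (7, 3), (7, 5), (7, 10), (7, 12), (7, 14)]

Answer: no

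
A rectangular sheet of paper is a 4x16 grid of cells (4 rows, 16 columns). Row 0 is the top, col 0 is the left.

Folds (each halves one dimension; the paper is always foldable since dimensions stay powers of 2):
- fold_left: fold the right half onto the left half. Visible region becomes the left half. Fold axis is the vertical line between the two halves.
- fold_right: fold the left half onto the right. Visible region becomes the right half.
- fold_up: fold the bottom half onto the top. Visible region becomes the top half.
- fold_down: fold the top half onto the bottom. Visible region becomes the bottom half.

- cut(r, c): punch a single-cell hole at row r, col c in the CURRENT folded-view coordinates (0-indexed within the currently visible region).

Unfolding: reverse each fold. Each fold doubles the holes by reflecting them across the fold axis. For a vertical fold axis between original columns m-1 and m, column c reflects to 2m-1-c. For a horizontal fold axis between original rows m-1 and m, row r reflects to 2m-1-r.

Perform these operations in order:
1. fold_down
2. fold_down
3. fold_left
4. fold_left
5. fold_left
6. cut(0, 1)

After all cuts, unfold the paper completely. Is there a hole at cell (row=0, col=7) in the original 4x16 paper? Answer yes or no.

Op 1 fold_down: fold axis h@2; visible region now rows[2,4) x cols[0,16) = 2x16
Op 2 fold_down: fold axis h@3; visible region now rows[3,4) x cols[0,16) = 1x16
Op 3 fold_left: fold axis v@8; visible region now rows[3,4) x cols[0,8) = 1x8
Op 4 fold_left: fold axis v@4; visible region now rows[3,4) x cols[0,4) = 1x4
Op 5 fold_left: fold axis v@2; visible region now rows[3,4) x cols[0,2) = 1x2
Op 6 cut(0, 1): punch at orig (3,1); cuts so far [(3, 1)]; region rows[3,4) x cols[0,2) = 1x2
Unfold 1 (reflect across v@2): 2 holes -> [(3, 1), (3, 2)]
Unfold 2 (reflect across v@4): 4 holes -> [(3, 1), (3, 2), (3, 5), (3, 6)]
Unfold 3 (reflect across v@8): 8 holes -> [(3, 1), (3, 2), (3, 5), (3, 6), (3, 9), (3, 10), (3, 13), (3, 14)]
Unfold 4 (reflect across h@3): 16 holes -> [(2, 1), (2, 2), (2, 5), (2, 6), (2, 9), (2, 10), (2, 13), (2, 14), (3, 1), (3, 2), (3, 5), (3, 6), (3, 9), (3, 10), (3, 13), (3, 14)]
Unfold 5 (reflect across h@2): 32 holes -> [(0, 1), (0, 2), (0, 5), (0, 6), (0, 9), (0, 10), (0, 13), (0, 14), (1, 1), (1, 2), (1, 5), (1, 6), (1, 9), (1, 10), (1, 13), (1, 14), (2, 1), (2, 2), (2, 5), (2, 6), (2, 9), (2, 10), (2, 13), (2, 14), (3, 1), (3, 2), (3, 5), (3, 6), (3, 9), (3, 10), (3, 13), (3, 14)]
Holes: [(0, 1), (0, 2), (0, 5), (0, 6), (0, 9), (0, 10), (0, 13), (0, 14), (1, 1), (1, 2), (1, 5), (1, 6), (1, 9), (1, 10), (1, 13), (1, 14), (2, 1), (2, 2), (2, 5), (2, 6), (2, 9), (2, 10), (2, 13), (2, 14), (3, 1), (3, 2), (3, 5), (3, 6), (3, 9), (3, 10), (3, 13), (3, 14)]

Answer: no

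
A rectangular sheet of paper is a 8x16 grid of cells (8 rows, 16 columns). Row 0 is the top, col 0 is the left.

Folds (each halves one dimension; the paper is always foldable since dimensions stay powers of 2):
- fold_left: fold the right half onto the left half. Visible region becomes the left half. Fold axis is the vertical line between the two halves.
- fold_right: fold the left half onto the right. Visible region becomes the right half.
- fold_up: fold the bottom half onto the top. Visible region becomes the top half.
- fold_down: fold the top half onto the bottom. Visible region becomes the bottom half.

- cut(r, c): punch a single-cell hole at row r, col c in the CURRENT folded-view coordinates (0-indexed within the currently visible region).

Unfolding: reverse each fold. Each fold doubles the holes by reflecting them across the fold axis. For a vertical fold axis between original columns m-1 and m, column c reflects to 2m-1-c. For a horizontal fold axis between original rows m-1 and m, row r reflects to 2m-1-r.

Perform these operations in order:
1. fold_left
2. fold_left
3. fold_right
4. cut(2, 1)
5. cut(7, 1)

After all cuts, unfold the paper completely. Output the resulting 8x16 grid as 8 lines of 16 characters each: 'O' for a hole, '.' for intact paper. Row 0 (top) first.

Op 1 fold_left: fold axis v@8; visible region now rows[0,8) x cols[0,8) = 8x8
Op 2 fold_left: fold axis v@4; visible region now rows[0,8) x cols[0,4) = 8x4
Op 3 fold_right: fold axis v@2; visible region now rows[0,8) x cols[2,4) = 8x2
Op 4 cut(2, 1): punch at orig (2,3); cuts so far [(2, 3)]; region rows[0,8) x cols[2,4) = 8x2
Op 5 cut(7, 1): punch at orig (7,3); cuts so far [(2, 3), (7, 3)]; region rows[0,8) x cols[2,4) = 8x2
Unfold 1 (reflect across v@2): 4 holes -> [(2, 0), (2, 3), (7, 0), (7, 3)]
Unfold 2 (reflect across v@4): 8 holes -> [(2, 0), (2, 3), (2, 4), (2, 7), (7, 0), (7, 3), (7, 4), (7, 7)]
Unfold 3 (reflect across v@8): 16 holes -> [(2, 0), (2, 3), (2, 4), (2, 7), (2, 8), (2, 11), (2, 12), (2, 15), (7, 0), (7, 3), (7, 4), (7, 7), (7, 8), (7, 11), (7, 12), (7, 15)]

Answer: ................
................
O..OO..OO..OO..O
................
................
................
................
O..OO..OO..OO..O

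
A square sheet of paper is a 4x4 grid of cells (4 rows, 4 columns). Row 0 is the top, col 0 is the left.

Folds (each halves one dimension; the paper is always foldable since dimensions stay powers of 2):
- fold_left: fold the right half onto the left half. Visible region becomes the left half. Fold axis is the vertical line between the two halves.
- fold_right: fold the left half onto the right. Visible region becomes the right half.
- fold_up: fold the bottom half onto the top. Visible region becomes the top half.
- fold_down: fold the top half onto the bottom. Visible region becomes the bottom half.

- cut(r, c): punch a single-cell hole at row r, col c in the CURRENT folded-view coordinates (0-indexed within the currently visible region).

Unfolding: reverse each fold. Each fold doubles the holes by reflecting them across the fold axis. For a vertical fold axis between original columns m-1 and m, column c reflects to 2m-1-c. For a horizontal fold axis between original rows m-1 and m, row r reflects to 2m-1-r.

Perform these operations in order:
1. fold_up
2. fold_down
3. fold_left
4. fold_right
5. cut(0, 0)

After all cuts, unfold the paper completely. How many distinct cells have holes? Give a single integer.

Op 1 fold_up: fold axis h@2; visible region now rows[0,2) x cols[0,4) = 2x4
Op 2 fold_down: fold axis h@1; visible region now rows[1,2) x cols[0,4) = 1x4
Op 3 fold_left: fold axis v@2; visible region now rows[1,2) x cols[0,2) = 1x2
Op 4 fold_right: fold axis v@1; visible region now rows[1,2) x cols[1,2) = 1x1
Op 5 cut(0, 0): punch at orig (1,1); cuts so far [(1, 1)]; region rows[1,2) x cols[1,2) = 1x1
Unfold 1 (reflect across v@1): 2 holes -> [(1, 0), (1, 1)]
Unfold 2 (reflect across v@2): 4 holes -> [(1, 0), (1, 1), (1, 2), (1, 3)]
Unfold 3 (reflect across h@1): 8 holes -> [(0, 0), (0, 1), (0, 2), (0, 3), (1, 0), (1, 1), (1, 2), (1, 3)]
Unfold 4 (reflect across h@2): 16 holes -> [(0, 0), (0, 1), (0, 2), (0, 3), (1, 0), (1, 1), (1, 2), (1, 3), (2, 0), (2, 1), (2, 2), (2, 3), (3, 0), (3, 1), (3, 2), (3, 3)]

Answer: 16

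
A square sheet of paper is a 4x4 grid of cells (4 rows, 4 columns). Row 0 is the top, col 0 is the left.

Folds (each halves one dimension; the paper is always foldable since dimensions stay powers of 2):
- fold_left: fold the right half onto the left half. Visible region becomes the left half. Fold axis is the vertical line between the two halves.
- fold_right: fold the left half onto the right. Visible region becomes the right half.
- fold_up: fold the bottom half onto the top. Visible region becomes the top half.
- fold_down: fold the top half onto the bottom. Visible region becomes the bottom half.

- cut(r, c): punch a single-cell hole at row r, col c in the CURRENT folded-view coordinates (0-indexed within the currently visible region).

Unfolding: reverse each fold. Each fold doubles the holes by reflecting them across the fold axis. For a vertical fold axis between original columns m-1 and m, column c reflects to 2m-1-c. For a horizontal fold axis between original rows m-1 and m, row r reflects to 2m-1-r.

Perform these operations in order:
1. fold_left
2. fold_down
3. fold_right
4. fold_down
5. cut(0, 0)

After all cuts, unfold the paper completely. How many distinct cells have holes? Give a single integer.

Answer: 16

Derivation:
Op 1 fold_left: fold axis v@2; visible region now rows[0,4) x cols[0,2) = 4x2
Op 2 fold_down: fold axis h@2; visible region now rows[2,4) x cols[0,2) = 2x2
Op 3 fold_right: fold axis v@1; visible region now rows[2,4) x cols[1,2) = 2x1
Op 4 fold_down: fold axis h@3; visible region now rows[3,4) x cols[1,2) = 1x1
Op 5 cut(0, 0): punch at orig (3,1); cuts so far [(3, 1)]; region rows[3,4) x cols[1,2) = 1x1
Unfold 1 (reflect across h@3): 2 holes -> [(2, 1), (3, 1)]
Unfold 2 (reflect across v@1): 4 holes -> [(2, 0), (2, 1), (3, 0), (3, 1)]
Unfold 3 (reflect across h@2): 8 holes -> [(0, 0), (0, 1), (1, 0), (1, 1), (2, 0), (2, 1), (3, 0), (3, 1)]
Unfold 4 (reflect across v@2): 16 holes -> [(0, 0), (0, 1), (0, 2), (0, 3), (1, 0), (1, 1), (1, 2), (1, 3), (2, 0), (2, 1), (2, 2), (2, 3), (3, 0), (3, 1), (3, 2), (3, 3)]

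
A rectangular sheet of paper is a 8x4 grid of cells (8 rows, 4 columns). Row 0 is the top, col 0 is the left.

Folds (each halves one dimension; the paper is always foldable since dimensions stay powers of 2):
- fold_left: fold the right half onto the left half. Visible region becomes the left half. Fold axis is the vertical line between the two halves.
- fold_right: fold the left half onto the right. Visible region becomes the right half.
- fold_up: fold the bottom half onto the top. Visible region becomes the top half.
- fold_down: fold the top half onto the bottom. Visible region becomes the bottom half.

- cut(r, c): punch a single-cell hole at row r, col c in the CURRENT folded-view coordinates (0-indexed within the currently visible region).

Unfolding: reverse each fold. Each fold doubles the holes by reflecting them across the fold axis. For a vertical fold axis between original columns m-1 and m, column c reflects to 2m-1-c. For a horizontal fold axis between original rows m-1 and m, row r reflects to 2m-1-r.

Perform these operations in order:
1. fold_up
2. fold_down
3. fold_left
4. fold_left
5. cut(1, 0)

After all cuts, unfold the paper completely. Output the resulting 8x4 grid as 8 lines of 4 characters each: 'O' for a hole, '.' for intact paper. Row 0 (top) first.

Answer: OOOO
....
....
OOOO
OOOO
....
....
OOOO

Derivation:
Op 1 fold_up: fold axis h@4; visible region now rows[0,4) x cols[0,4) = 4x4
Op 2 fold_down: fold axis h@2; visible region now rows[2,4) x cols[0,4) = 2x4
Op 3 fold_left: fold axis v@2; visible region now rows[2,4) x cols[0,2) = 2x2
Op 4 fold_left: fold axis v@1; visible region now rows[2,4) x cols[0,1) = 2x1
Op 5 cut(1, 0): punch at orig (3,0); cuts so far [(3, 0)]; region rows[2,4) x cols[0,1) = 2x1
Unfold 1 (reflect across v@1): 2 holes -> [(3, 0), (3, 1)]
Unfold 2 (reflect across v@2): 4 holes -> [(3, 0), (3, 1), (3, 2), (3, 3)]
Unfold 3 (reflect across h@2): 8 holes -> [(0, 0), (0, 1), (0, 2), (0, 3), (3, 0), (3, 1), (3, 2), (3, 3)]
Unfold 4 (reflect across h@4): 16 holes -> [(0, 0), (0, 1), (0, 2), (0, 3), (3, 0), (3, 1), (3, 2), (3, 3), (4, 0), (4, 1), (4, 2), (4, 3), (7, 0), (7, 1), (7, 2), (7, 3)]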